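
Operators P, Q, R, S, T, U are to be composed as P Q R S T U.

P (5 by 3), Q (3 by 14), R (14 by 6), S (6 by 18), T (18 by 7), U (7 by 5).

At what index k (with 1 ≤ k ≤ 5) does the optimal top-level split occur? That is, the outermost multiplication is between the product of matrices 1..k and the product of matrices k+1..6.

Adjacent pairs: PQ = 5·3·14 = 210; QR = 3·14·6 = 252; RS = 14·6·18 = 1512; ST = 6·18·7 = 756; TU = 18·7·5 = 630.
Length 3: P..R: k=1: 0+252+5·3·6=342; k=2: 210+0+5·14·6=630 → min 342 | Q..S: k=2: 0+1512+3·14·18=2268; k=3: 252+0+3·6·18=576 → min 576 | R..T: k=3: 0+756+14·6·7=1344; k=4: 1512+0+14·18·7=3276 → min 1344 | S..U: k=4: 0+630+6·18·5=1170; k=5: 756+0+6·7·5=966 → min 966.
Length 4: P..S: k=1: 0+576+5·3·18=846; k=2: 210+1512+5·14·18=2982; k=3: 342+0+5·6·18=882 → min 846 | Q..T: k=2: 0+1344+3·14·7=1638; k=3: 252+756+3·6·7=1134; k=4: 576+0+3·18·7=954 → min 954 | R..U: k=3: 0+966+14·6·5=1386; k=4: 1512+630+14·18·5=3402; k=5: 1344+0+14·7·5=1834 → min 1386.
Length 5: P..T: k=1: 0+954+5·3·7=1059; k=2: 210+1344+5·14·7=2044; k=3: 342+756+5·6·7=1308; k=4: 846+0+5·18·7=1476 → min 1059 | Q..U: k=2: 0+1386+3·14·5=1596; k=3: 252+966+3·6·5=1308; k=4: 576+630+3·18·5=1476; k=5: 954+0+3·7·5=1059 → min 1059.
Top-level splits: k=1: (P..P)·(Q..U) → 0+1059+5·3·5 = 1134; k=2: (P..Q)·(R..U) → 210+1386+5·14·5 = 1946; k=3: (P..R)·(S..U) → 342+966+5·6·5 = 1458; k=4: (P..S)·(T..U) → 846+630+5·18·5 = 1926; k=5: (P..T)·(U..U) → 1059+0+5·7·5 = 1234.
Best split is after P, i.e. k = 1.

1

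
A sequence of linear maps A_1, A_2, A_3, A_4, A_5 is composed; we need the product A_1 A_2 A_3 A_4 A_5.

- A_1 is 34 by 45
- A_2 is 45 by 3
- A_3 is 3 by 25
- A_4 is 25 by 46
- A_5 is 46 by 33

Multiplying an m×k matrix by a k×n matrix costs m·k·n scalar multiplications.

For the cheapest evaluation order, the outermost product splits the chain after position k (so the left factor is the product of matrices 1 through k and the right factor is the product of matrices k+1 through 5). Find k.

Adjacent pairs: A_1A_2 = 34·45·3 = 4590; A_2A_3 = 45·3·25 = 3375; A_3A_4 = 3·25·46 = 3450; A_4A_5 = 25·46·33 = 37950.
Length 3: A_1..A_3: k=1: 0+3375+34·45·25=41625; k=2: 4590+0+34·3·25=7140 → min 7140 | A_2..A_4: k=2: 0+3450+45·3·46=9660; k=3: 3375+0+45·25·46=55125 → min 9660 | A_3..A_5: k=3: 0+37950+3·25·33=40425; k=4: 3450+0+3·46·33=8004 → min 8004.
Length 4: A_1..A_4: k=1: 0+9660+34·45·46=80040; k=2: 4590+3450+34·3·46=12732; k=3: 7140+0+34·25·46=46240 → min 12732 | A_2..A_5: k=2: 0+8004+45·3·33=12459; k=3: 3375+37950+45·25·33=78450; k=4: 9660+0+45·46·33=77970 → min 12459.
Top-level splits: k=1: (A_1..A_1)·(A_2..A_5) → 0+12459+34·45·33 = 62949; k=2: (A_1..A_2)·(A_3..A_5) → 4590+8004+34·3·33 = 15960; k=3: (A_1..A_3)·(A_4..A_5) → 7140+37950+34·25·33 = 73140; k=4: (A_1..A_4)·(A_5..A_5) → 12732+0+34·46·33 = 64344.
Best split is after A_2, i.e. k = 2.

2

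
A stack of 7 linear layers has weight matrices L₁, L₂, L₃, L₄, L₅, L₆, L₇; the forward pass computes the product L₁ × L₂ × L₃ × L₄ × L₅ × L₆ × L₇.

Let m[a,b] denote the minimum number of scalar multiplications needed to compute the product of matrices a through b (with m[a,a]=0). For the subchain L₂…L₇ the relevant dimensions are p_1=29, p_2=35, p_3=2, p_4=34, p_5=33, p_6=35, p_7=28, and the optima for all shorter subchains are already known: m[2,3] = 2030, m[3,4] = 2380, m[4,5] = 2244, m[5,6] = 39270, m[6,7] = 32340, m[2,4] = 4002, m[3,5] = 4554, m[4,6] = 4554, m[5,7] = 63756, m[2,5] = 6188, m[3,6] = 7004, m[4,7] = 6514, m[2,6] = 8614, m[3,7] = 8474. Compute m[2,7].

10168

m[2,7] = min over k∈[2,6] of m[2,k]+m[k+1,7]+p_{1}·p_k·p_{7}.
k=2: 0 + 8474 + 29·35·28 = 36894; k=3: 2030 + 6514 + 29·2·28 = 10168; k=4: 4002 + 63756 + 29·34·28 = 95366; k=5: 6188 + 32340 + 29·33·28 = 65324; k=6: 8614 + 0 + 29·35·28 = 37034.
Minimum: 10168 at k=3.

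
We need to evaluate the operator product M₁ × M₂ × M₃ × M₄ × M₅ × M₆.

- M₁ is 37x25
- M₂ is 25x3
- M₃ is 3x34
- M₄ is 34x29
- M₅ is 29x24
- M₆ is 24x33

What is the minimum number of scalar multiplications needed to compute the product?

13860

Adjacent pairs: M₁M₂ = 37·25·3 = 2775; M₂M₃ = 25·3·34 = 2550; M₃M₄ = 3·34·29 = 2958; M₄M₅ = 34·29·24 = 23664; M₅M₆ = 29·24·33 = 22968.
Length 3: M₁..M₃: k=1: 0+2550+37·25·34=34000; k=2: 2775+0+37·3·34=6549 → min 6549 | M₂..M₄: k=2: 0+2958+25·3·29=5133; k=3: 2550+0+25·34·29=27200 → min 5133 | M₃..M₅: k=3: 0+23664+3·34·24=26112; k=4: 2958+0+3·29·24=5046 → min 5046 | M₄..M₆: k=4: 0+22968+34·29·33=55506; k=5: 23664+0+34·24·33=50592 → min 50592.
Length 4: M₁..M₄: k=1: 0+5133+37·25·29=31958; k=2: 2775+2958+37·3·29=8952; k=3: 6549+0+37·34·29=43031 → min 8952 | M₂..M₅: k=2: 0+5046+25·3·24=6846; k=3: 2550+23664+25·34·24=46614; k=4: 5133+0+25·29·24=22533 → min 6846 | M₃..M₆: k=3: 0+50592+3·34·33=53958; k=4: 2958+22968+3·29·33=28797; k=5: 5046+0+3·24·33=7422 → min 7422.
Length 5: M₁..M₅: k=1: 0+6846+37·25·24=29046; k=2: 2775+5046+37·3·24=10485; k=3: 6549+23664+37·34·24=60405; k=4: 8952+0+37·29·24=34704 → min 10485 | M₂..M₆: k=2: 0+7422+25·3·33=9897; k=3: 2550+50592+25·34·33=81192; k=4: 5133+22968+25·29·33=52026; k=5: 6846+0+25·24·33=26646 → min 9897.
Length 6: M₁..M₆: k=1: 0+9897+37·25·33=40422; k=2: 2775+7422+37·3·33=13860; k=3: 6549+50592+37·34·33=98655; k=4: 8952+22968+37·29·33=67329; k=5: 10485+0+37·24·33=39789 → min 13860.
Optimal order: ((M₁ × M₂) × (((M₃ × M₄) × M₅) × M₆)) with cost 13860.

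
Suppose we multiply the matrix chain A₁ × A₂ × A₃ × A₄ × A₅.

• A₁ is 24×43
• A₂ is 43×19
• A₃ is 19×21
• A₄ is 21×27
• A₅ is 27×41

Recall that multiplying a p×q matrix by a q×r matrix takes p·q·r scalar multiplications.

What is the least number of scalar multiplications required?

69261

Adjacent pairs: A₁A₂ = 24·43·19 = 19608; A₂A₃ = 43·19·21 = 17157; A₃A₄ = 19·21·27 = 10773; A₄A₅ = 21·27·41 = 23247.
Length 3: A₁..A₃: k=1: 0+17157+24·43·21=38829; k=2: 19608+0+24·19·21=29184 → min 29184 | A₂..A₄: k=2: 0+10773+43·19·27=32832; k=3: 17157+0+43·21·27=41538 → min 32832 | A₃..A₅: k=3: 0+23247+19·21·41=39606; k=4: 10773+0+19·27·41=31806 → min 31806.
Length 4: A₁..A₄: k=1: 0+32832+24·43·27=60696; k=2: 19608+10773+24·19·27=42693; k=3: 29184+0+24·21·27=42792 → min 42693 | A₂..A₅: k=2: 0+31806+43·19·41=65303; k=3: 17157+23247+43·21·41=77427; k=4: 32832+0+43·27·41=80433 → min 65303.
Length 5: A₁..A₅: k=1: 0+65303+24·43·41=107615; k=2: 19608+31806+24·19·41=70110; k=3: 29184+23247+24·21·41=73095; k=4: 42693+0+24·27·41=69261 → min 69261.
Optimal order: (((A₁ × A₂) × (A₃ × A₄)) × A₅) with cost 69261.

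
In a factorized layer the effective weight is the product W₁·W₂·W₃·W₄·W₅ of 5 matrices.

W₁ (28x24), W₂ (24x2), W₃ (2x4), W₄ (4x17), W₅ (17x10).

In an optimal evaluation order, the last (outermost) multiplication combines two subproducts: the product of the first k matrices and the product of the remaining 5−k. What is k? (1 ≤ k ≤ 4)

Adjacent pairs: W₁W₂ = 28·24·2 = 1344; W₂W₃ = 24·2·4 = 192; W₃W₄ = 2·4·17 = 136; W₄W₅ = 4·17·10 = 680.
Length 3: W₁..W₃: k=1: 0+192+28·24·4=2880; k=2: 1344+0+28·2·4=1568 → min 1568 | W₂..W₄: k=2: 0+136+24·2·17=952; k=3: 192+0+24·4·17=1824 → min 952 | W₃..W₅: k=3: 0+680+2·4·10=760; k=4: 136+0+2·17·10=476 → min 476.
Length 4: W₁..W₄: k=1: 0+952+28·24·17=12376; k=2: 1344+136+28·2·17=2432; k=3: 1568+0+28·4·17=3472 → min 2432 | W₂..W₅: k=2: 0+476+24·2·10=956; k=3: 192+680+24·4·10=1832; k=4: 952+0+24·17·10=5032 → min 956.
Top-level splits: k=1: (W₁..W₁)·(W₂..W₅) → 0+956+28·24·10 = 7676; k=2: (W₁..W₂)·(W₃..W₅) → 1344+476+28·2·10 = 2380; k=3: (W₁..W₃)·(W₄..W₅) → 1568+680+28·4·10 = 3368; k=4: (W₁..W₄)·(W₅..W₅) → 2432+0+28·17·10 = 7192.
Best split is after W₂, i.e. k = 2.

2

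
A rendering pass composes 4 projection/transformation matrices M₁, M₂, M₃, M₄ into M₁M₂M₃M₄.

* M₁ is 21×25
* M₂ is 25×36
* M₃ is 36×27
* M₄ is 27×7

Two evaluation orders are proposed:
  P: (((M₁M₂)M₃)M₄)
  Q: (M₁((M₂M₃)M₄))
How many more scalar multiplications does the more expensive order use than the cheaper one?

10581

Order P = (((M₁M₂)M₃)M₄): (M₁M₂): 21×25 by 25×36 → 21×36, cost 21·25·36 = 18900; ((M₁M₂)M₃): 21×36 by 36×27 → 21×27, cost 21·36·27 = 20412; cumulative 39312; (((M₁M₂)M₃)M₄): 21×27 by 27×7 → 21×7, cost 21·27·7 = 3969; cumulative 43281. Total 43281.
Order Q = (M₁((M₂M₃)M₄)): (M₂M₃): 25×36 by 36×27 → 25×27, cost 25·36·27 = 24300; ((M₂M₃)M₄): 25×27 by 27×7 → 25×7, cost 25·27·7 = 4725; cumulative 29025; (M₁((M₂M₃)M₄)): 21×25 by 25×7 → 21×7, cost 21·25·7 = 3675; cumulative 32700. Total 32700.
Difference: |43281 − 32700| = 10581.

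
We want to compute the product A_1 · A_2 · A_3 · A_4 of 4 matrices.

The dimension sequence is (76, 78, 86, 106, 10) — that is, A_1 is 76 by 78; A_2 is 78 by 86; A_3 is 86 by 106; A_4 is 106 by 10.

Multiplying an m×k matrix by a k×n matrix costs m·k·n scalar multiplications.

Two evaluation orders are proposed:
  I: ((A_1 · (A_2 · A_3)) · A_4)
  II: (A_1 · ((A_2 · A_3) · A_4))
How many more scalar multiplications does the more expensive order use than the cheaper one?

Order I = ((A_1 · (A_2 · A_3)) · A_4): (A_2 · A_3): 78×86 by 86×106 → 78×106, cost 78·86·106 = 711048; (A_1 · (A_2 · A_3)): 76×78 by 78×106 → 76×106, cost 76·78·106 = 628368; cumulative 1339416; ((A_1 · (A_2 · A_3)) · A_4): 76×106 by 106×10 → 76×10, cost 76·106·10 = 80560; cumulative 1419976. Total 1419976.
Order II = (A_1 · ((A_2 · A_3) · A_4)): (A_2 · A_3): 78×86 by 86×106 → 78×106, cost 78·86·106 = 711048; ((A_2 · A_3) · A_4): 78×106 by 106×10 → 78×10, cost 78·106·10 = 82680; cumulative 793728; (A_1 · ((A_2 · A_3) · A_4)): 76×78 by 78×10 → 76×10, cost 76·78·10 = 59280; cumulative 853008. Total 853008.
Difference: |1419976 − 853008| = 566968.

566968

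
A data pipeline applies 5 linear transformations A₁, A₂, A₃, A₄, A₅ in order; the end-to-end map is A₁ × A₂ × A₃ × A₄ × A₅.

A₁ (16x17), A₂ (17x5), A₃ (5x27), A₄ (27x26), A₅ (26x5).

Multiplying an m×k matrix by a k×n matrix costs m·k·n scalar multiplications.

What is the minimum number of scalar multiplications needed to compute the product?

5920

Adjacent pairs: A₁A₂ = 16·17·5 = 1360; A₂A₃ = 17·5·27 = 2295; A₃A₄ = 5·27·26 = 3510; A₄A₅ = 27·26·5 = 3510.
Length 3: A₁..A₃: k=1: 0+2295+16·17·27=9639; k=2: 1360+0+16·5·27=3520 → min 3520 | A₂..A₄: k=2: 0+3510+17·5·26=5720; k=3: 2295+0+17·27·26=14229 → min 5720 | A₃..A₅: k=3: 0+3510+5·27·5=4185; k=4: 3510+0+5·26·5=4160 → min 4160.
Length 4: A₁..A₄: k=1: 0+5720+16·17·26=12792; k=2: 1360+3510+16·5·26=6950; k=3: 3520+0+16·27·26=14752 → min 6950 | A₂..A₅: k=2: 0+4160+17·5·5=4585; k=3: 2295+3510+17·27·5=8100; k=4: 5720+0+17·26·5=7930 → min 4585.
Length 5: A₁..A₅: k=1: 0+4585+16·17·5=5945; k=2: 1360+4160+16·5·5=5920; k=3: 3520+3510+16·27·5=9190; k=4: 6950+0+16·26·5=9030 → min 5920.
Optimal order: ((A₁ × A₂) × ((A₃ × A₄) × A₅)) with cost 5920.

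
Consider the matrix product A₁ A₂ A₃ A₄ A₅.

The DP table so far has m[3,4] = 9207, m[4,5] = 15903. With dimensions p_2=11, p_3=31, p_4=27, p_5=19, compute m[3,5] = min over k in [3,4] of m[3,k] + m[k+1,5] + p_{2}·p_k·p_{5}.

m[3,5] = min over k∈[3,4] of m[3,k]+m[k+1,5]+p_{2}·p_k·p_{5}.
k=3: 0 + 15903 + 11·31·19 = 22382; k=4: 9207 + 0 + 11·27·19 = 14850.
Minimum: 14850 at k=4.

14850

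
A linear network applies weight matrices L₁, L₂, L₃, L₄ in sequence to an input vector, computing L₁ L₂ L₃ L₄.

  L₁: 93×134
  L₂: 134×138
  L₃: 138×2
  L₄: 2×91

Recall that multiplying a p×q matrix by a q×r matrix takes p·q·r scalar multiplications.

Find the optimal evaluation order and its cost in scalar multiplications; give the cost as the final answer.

78834

Adjacent pairs: L₁L₂ = 93·134·138 = 1719756; L₂L₃ = 134·138·2 = 36984; L₃L₄ = 138·2·91 = 25116.
Length 3: L₁..L₃: k=1: 0+36984+93·134·2=61908; k=2: 1719756+0+93·138·2=1745424 → min 61908 | L₂..L₄: k=2: 0+25116+134·138·91=1707888; k=3: 36984+0+134·2·91=61372 → min 61372.
Length 4: L₁..L₄: k=1: 0+61372+93·134·91=1195414; k=2: 1719756+25116+93·138·91=2912766; k=3: 61908+0+93·2·91=78834 → min 78834.
Optimal parenthesization: ((L₁ (L₂ L₃)) L₄) with cost 78834.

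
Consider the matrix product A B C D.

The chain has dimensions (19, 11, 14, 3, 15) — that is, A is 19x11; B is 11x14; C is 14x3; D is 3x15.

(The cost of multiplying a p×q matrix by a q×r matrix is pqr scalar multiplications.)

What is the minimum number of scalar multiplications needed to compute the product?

1944

Adjacent pairs: AB = 19·11·14 = 2926; BC = 11·14·3 = 462; CD = 14·3·15 = 630.
Length 3: A..C: k=1: 0+462+19·11·3=1089; k=2: 2926+0+19·14·3=3724 → min 1089 | B..D: k=2: 0+630+11·14·15=2940; k=3: 462+0+11·3·15=957 → min 957.
Length 4: A..D: k=1: 0+957+19·11·15=4092; k=2: 2926+630+19·14·15=7546; k=3: 1089+0+19·3·15=1944 → min 1944.
Optimal order: ((A (B C)) D) with cost 1944.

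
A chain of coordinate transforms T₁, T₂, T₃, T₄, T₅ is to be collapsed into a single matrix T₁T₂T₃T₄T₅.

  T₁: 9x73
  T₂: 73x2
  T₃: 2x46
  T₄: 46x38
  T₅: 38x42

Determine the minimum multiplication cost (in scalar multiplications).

Adjacent pairs: T₁T₂ = 9·73·2 = 1314; T₂T₃ = 73·2·46 = 6716; T₃T₄ = 2·46·38 = 3496; T₄T₅ = 46·38·42 = 73416.
Length 3: T₁..T₃: k=1: 0+6716+9·73·46=36938; k=2: 1314+0+9·2·46=2142 → min 2142 | T₂..T₄: k=2: 0+3496+73·2·38=9044; k=3: 6716+0+73·46·38=134320 → min 9044 | T₃..T₅: k=3: 0+73416+2·46·42=77280; k=4: 3496+0+2·38·42=6688 → min 6688.
Length 4: T₁..T₄: k=1: 0+9044+9·73·38=34010; k=2: 1314+3496+9·2·38=5494; k=3: 2142+0+9·46·38=17874 → min 5494 | T₂..T₅: k=2: 0+6688+73·2·42=12820; k=3: 6716+73416+73·46·42=221168; k=4: 9044+0+73·38·42=125552 → min 12820.
Length 5: T₁..T₅: k=1: 0+12820+9·73·42=40414; k=2: 1314+6688+9·2·42=8758; k=3: 2142+73416+9·46·42=92946; k=4: 5494+0+9·38·42=19858 → min 8758.
Optimal order: ((T₁T₂)((T₃T₄)T₅)) with cost 8758.

8758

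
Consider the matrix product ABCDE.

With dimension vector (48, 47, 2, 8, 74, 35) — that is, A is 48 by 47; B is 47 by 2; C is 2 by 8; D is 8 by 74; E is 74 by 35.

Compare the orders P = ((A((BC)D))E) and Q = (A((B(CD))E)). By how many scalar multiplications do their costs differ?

111010

Order P = ((A((BC)D))E): (BC): 47×2 by 2×8 → 47×8, cost 47·2·8 = 752; ((BC)D): 47×8 by 8×74 → 47×74, cost 47·8·74 = 27824; cumulative 28576; (A((BC)D)): 48×47 by 47×74 → 48×74, cost 48·47·74 = 166944; cumulative 195520; ((A((BC)D))E): 48×74 by 74×35 → 48×35, cost 48·74·35 = 124320; cumulative 319840. Total 319840.
Order Q = (A((B(CD))E)): (CD): 2×8 by 8×74 → 2×74, cost 2·8·74 = 1184; (B(CD)): 47×2 by 2×74 → 47×74, cost 47·2·74 = 6956; cumulative 8140; ((B(CD))E): 47×74 by 74×35 → 47×35, cost 47·74·35 = 121730; cumulative 129870; (A((B(CD))E)): 48×47 by 47×35 → 48×35, cost 48·47·35 = 78960; cumulative 208830. Total 208830.
Difference: |319840 − 208830| = 111010.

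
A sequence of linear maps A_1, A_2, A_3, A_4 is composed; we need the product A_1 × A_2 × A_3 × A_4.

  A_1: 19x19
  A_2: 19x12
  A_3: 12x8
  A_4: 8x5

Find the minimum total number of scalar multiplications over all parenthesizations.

3425

Adjacent pairs: A_1A_2 = 19·19·12 = 4332; A_2A_3 = 19·12·8 = 1824; A_3A_4 = 12·8·5 = 480.
Length 3: A_1..A_3: k=1: 0+1824+19·19·8=4712; k=2: 4332+0+19·12·8=6156 → min 4712 | A_2..A_4: k=2: 0+480+19·12·5=1620; k=3: 1824+0+19·8·5=2584 → min 1620.
Length 4: A_1..A_4: k=1: 0+1620+19·19·5=3425; k=2: 4332+480+19·12·5=5952; k=3: 4712+0+19·8·5=5472 → min 3425.
Optimal order: (A_1 × (A_2 × (A_3 × A_4))) with cost 3425.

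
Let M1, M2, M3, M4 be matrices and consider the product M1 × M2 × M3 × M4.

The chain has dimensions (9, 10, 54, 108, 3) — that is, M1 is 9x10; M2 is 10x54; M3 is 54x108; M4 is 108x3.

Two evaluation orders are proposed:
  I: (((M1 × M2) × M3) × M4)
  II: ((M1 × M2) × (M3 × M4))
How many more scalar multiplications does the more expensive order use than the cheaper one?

Order I = (((M1 × M2) × M3) × M4): (M1 × M2): 9×10 by 10×54 → 9×54, cost 9·10·54 = 4860; ((M1 × M2) × M3): 9×54 by 54×108 → 9×108, cost 9·54·108 = 52488; cumulative 57348; (((M1 × M2) × M3) × M4): 9×108 by 108×3 → 9×3, cost 9·108·3 = 2916; cumulative 60264. Total 60264.
Order II = ((M1 × M2) × (M3 × M4)): (M1 × M2): 9×10 by 10×54 → 9×54, cost 9·10·54 = 4860; (M3 × M4): 54×108 by 108×3 → 54×3, cost 54·108·3 = 17496; ((M1 × M2) × (M3 × M4)): 9×54 by 54×3 → 9×3, cost 9·54·3 = 1458; cumulative 23814. Total 23814.
Difference: |60264 − 23814| = 36450.

36450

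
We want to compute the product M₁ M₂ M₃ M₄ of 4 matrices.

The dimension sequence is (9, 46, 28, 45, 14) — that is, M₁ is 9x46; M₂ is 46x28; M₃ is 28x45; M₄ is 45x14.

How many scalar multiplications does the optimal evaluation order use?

28602

Adjacent pairs: M₁M₂ = 9·46·28 = 11592; M₂M₃ = 46·28·45 = 57960; M₃M₄ = 28·45·14 = 17640.
Length 3: M₁..M₃: k=1: 0+57960+9·46·45=76590; k=2: 11592+0+9·28·45=22932 → min 22932 | M₂..M₄: k=2: 0+17640+46·28·14=35672; k=3: 57960+0+46·45·14=86940 → min 35672.
Length 4: M₁..M₄: k=1: 0+35672+9·46·14=41468; k=2: 11592+17640+9·28·14=32760; k=3: 22932+0+9·45·14=28602 → min 28602.
Optimal order: (((M₁ M₂) M₃) M₄) with cost 28602.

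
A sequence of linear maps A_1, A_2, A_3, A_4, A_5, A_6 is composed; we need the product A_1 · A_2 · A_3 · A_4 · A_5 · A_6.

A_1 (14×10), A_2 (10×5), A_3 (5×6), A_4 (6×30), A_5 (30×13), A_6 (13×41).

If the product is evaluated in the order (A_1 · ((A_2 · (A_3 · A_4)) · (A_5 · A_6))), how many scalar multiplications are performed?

(A_3 · A_4): 5×6 by 6×30 → 5×30, cost 5·6·30 = 900
(A_2 · (A_3 · A_4)): 10×5 by 5×30 → 10×30, cost 10·5·30 = 1500; cumulative 2400
(A_5 · A_6): 30×13 by 13×41 → 30×41, cost 30·13·41 = 15990
((A_2 · (A_3 · A_4)) · (A_5 · A_6)): 10×30 by 30×41 → 10×41, cost 10·30·41 = 12300; cumulative 30690
(A_1 · ((A_2 · (A_3 · A_4)) · (A_5 · A_6))): 14×10 by 10×41 → 14×41, cost 14·10·41 = 5740; cumulative 36430
Total: 36430 scalar multiplications.

36430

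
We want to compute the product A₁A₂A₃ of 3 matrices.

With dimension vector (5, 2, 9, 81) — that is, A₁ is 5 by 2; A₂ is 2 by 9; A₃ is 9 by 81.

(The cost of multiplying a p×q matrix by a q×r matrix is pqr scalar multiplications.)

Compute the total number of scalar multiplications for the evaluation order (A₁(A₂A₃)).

2268

(A₂A₃): 2×9 by 9×81 → 2×81, cost 2·9·81 = 1458
(A₁(A₂A₃)): 5×2 by 2×81 → 5×81, cost 5·2·81 = 810; cumulative 2268
Total: 2268 scalar multiplications.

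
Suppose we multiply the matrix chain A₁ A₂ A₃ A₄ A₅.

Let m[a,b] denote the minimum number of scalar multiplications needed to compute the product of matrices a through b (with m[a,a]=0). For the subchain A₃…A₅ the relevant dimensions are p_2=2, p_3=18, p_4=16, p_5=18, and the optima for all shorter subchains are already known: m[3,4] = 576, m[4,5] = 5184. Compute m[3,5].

m[3,5] = min over k∈[3,4] of m[3,k]+m[k+1,5]+p_{2}·p_k·p_{5}.
k=3: 0 + 5184 + 2·18·18 = 5832; k=4: 576 + 0 + 2·16·18 = 1152.
Minimum: 1152 at k=4.

1152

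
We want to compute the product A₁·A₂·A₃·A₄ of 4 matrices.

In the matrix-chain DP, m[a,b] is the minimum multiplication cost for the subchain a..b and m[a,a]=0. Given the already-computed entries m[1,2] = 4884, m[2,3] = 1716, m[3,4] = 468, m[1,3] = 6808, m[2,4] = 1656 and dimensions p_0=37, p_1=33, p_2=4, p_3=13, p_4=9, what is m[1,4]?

m[1,4] = min over k∈[1,3] of m[1,k]+m[k+1,4]+p_{0}·p_k·p_{4}.
k=1: 0 + 1656 + 37·33·9 = 12645; k=2: 4884 + 468 + 37·4·9 = 6684; k=3: 6808 + 0 + 37·13·9 = 11137.
Minimum: 6684 at k=2.

6684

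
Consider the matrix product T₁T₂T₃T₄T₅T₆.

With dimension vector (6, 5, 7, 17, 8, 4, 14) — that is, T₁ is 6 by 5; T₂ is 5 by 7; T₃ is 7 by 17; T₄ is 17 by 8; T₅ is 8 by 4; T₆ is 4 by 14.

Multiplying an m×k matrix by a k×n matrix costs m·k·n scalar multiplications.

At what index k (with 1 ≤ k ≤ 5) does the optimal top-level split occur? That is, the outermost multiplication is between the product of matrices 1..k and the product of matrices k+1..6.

5

Adjacent pairs: T₁T₂ = 6·5·7 = 210; T₂T₃ = 5·7·17 = 595; T₃T₄ = 7·17·8 = 952; T₄T₅ = 17·8·4 = 544; T₅T₆ = 8·4·14 = 448.
Length 3: T₁..T₃: k=1: 0+595+6·5·17=1105; k=2: 210+0+6·7·17=924 → min 924 | T₂..T₄: k=2: 0+952+5·7·8=1232; k=3: 595+0+5·17·8=1275 → min 1232 | T₃..T₅: k=3: 0+544+7·17·4=1020; k=4: 952+0+7·8·4=1176 → min 1020 | T₄..T₆: k=4: 0+448+17·8·14=2352; k=5: 544+0+17·4·14=1496 → min 1496.
Length 4: T₁..T₄: k=1: 0+1232+6·5·8=1472; k=2: 210+952+6·7·8=1498; k=3: 924+0+6·17·8=1740 → min 1472 | T₂..T₅: k=2: 0+1020+5·7·4=1160; k=3: 595+544+5·17·4=1479; k=4: 1232+0+5·8·4=1392 → min 1160 | T₃..T₆: k=3: 0+1496+7·17·14=3162; k=4: 952+448+7·8·14=2184; k=5: 1020+0+7·4·14=1412 → min 1412.
Length 5: T₁..T₅: k=1: 0+1160+6·5·4=1280; k=2: 210+1020+6·7·4=1398; k=3: 924+544+6·17·4=1876; k=4: 1472+0+6·8·4=1664 → min 1280 | T₂..T₆: k=2: 0+1412+5·7·14=1902; k=3: 595+1496+5·17·14=3281; k=4: 1232+448+5·8·14=2240; k=5: 1160+0+5·4·14=1440 → min 1440.
Top-level splits: k=1: (T₁..T₁)·(T₂..T₆) → 0+1440+6·5·14 = 1860; k=2: (T₁..T₂)·(T₃..T₆) → 210+1412+6·7·14 = 2210; k=3: (T₁..T₃)·(T₄..T₆) → 924+1496+6·17·14 = 3848; k=4: (T₁..T₄)·(T₅..T₆) → 1472+448+6·8·14 = 2592; k=5: (T₁..T₅)·(T₆..T₆) → 1280+0+6·4·14 = 1616.
Best split is after T₅, i.e. k = 5.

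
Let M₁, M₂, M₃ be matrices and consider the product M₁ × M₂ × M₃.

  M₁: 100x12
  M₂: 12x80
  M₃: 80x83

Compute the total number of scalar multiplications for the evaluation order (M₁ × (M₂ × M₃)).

(M₂ × M₃): 12×80 by 80×83 → 12×83, cost 12·80·83 = 79680
(M₁ × (M₂ × M₃)): 100×12 by 12×83 → 100×83, cost 100·12·83 = 99600; cumulative 179280
Total: 179280 scalar multiplications.

179280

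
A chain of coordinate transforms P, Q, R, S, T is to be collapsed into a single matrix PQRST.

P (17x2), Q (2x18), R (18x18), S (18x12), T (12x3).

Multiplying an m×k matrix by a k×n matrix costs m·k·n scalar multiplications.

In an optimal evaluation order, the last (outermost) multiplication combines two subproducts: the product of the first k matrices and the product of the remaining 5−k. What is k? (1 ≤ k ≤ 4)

1

Adjacent pairs: PQ = 17·2·18 = 612; QR = 2·18·18 = 648; RS = 18·18·12 = 3888; ST = 18·12·3 = 648.
Length 3: P..R: k=1: 0+648+17·2·18=1260; k=2: 612+0+17·18·18=6120 → min 1260 | Q..S: k=2: 0+3888+2·18·12=4320; k=3: 648+0+2·18·12=1080 → min 1080 | R..T: k=3: 0+648+18·18·3=1620; k=4: 3888+0+18·12·3=4536 → min 1620.
Length 4: P..S: k=1: 0+1080+17·2·12=1488; k=2: 612+3888+17·18·12=8172; k=3: 1260+0+17·18·12=4932 → min 1488 | Q..T: k=2: 0+1620+2·18·3=1728; k=3: 648+648+2·18·3=1404; k=4: 1080+0+2·12·3=1152 → min 1152.
Top-level splits: k=1: (P..P)·(Q..T) → 0+1152+17·2·3 = 1254; k=2: (P..Q)·(R..T) → 612+1620+17·18·3 = 3150; k=3: (P..R)·(S..T) → 1260+648+17·18·3 = 2826; k=4: (P..S)·(T..T) → 1488+0+17·12·3 = 2100.
Best split is after P, i.e. k = 1.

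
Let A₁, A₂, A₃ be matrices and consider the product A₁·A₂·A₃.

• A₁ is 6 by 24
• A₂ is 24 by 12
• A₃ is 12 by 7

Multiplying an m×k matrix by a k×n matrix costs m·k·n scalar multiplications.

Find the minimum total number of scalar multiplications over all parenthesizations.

2232

Order (A₁·(A₂·A₃)): (A₂·A₃): 24×12 by 12×7 → 24×7, cost 24·12·7 = 2016; (A₁·(A₂·A₃)): 6×24 by 24×7 → 6×7, cost 6·24·7 = 1008; cumulative 3024. Total 3024.
Order ((A₁·A₂)·A₃): (A₁·A₂): 6×24 by 24×12 → 6×12, cost 6·24·12 = 1728; ((A₁·A₂)·A₃): 6×12 by 12×7 → 6×7, cost 6·12·7 = 504; cumulative 2232. Total 2232.
Minimum: 2232.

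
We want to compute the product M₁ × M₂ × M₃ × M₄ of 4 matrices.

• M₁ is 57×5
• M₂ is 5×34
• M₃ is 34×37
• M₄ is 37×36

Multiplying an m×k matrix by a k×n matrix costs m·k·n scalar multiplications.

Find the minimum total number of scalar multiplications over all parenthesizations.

Adjacent pairs: M₁M₂ = 57·5·34 = 9690; M₂M₃ = 5·34·37 = 6290; M₃M₄ = 34·37·36 = 45288.
Length 3: M₁..M₃: k=1: 0+6290+57·5·37=16835; k=2: 9690+0+57·34·37=81396 → min 16835 | M₂..M₄: k=2: 0+45288+5·34·36=51408; k=3: 6290+0+5·37·36=12950 → min 12950.
Length 4: M₁..M₄: k=1: 0+12950+57·5·36=23210; k=2: 9690+45288+57·34·36=124746; k=3: 16835+0+57·37·36=92759 → min 23210.
Optimal order: (M₁ × ((M₂ × M₃) × M₄)) with cost 23210.

23210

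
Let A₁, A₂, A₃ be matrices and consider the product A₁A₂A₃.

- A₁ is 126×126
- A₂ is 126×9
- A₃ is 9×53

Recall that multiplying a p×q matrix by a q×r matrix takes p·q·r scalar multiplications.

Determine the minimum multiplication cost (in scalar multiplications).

Order (A₁(A₂A₃)): (A₂A₃): 126×9 by 9×53 → 126×53, cost 126·9·53 = 60102; (A₁(A₂A₃)): 126×126 by 126×53 → 126×53, cost 126·126·53 = 841428; cumulative 901530. Total 901530.
Order ((A₁A₂)A₃): (A₁A₂): 126×126 by 126×9 → 126×9, cost 126·126·9 = 142884; ((A₁A₂)A₃): 126×9 by 9×53 → 126×53, cost 126·9·53 = 60102; cumulative 202986. Total 202986.
Minimum: 202986.

202986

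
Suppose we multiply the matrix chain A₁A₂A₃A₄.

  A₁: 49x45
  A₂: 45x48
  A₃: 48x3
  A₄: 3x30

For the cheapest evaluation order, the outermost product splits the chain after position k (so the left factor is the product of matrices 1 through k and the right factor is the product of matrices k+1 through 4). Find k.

3

Adjacent pairs: A₁A₂ = 49·45·48 = 105840; A₂A₃ = 45·48·3 = 6480; A₃A₄ = 48·3·30 = 4320.
Length 3: A₁..A₃: k=1: 0+6480+49·45·3=13095; k=2: 105840+0+49·48·3=112896 → min 13095 | A₂..A₄: k=2: 0+4320+45·48·30=69120; k=3: 6480+0+45·3·30=10530 → min 10530.
Top-level splits: k=1: (A₁..A₁)·(A₂..A₄) → 0+10530+49·45·30 = 76680; k=2: (A₁..A₂)·(A₃..A₄) → 105840+4320+49·48·30 = 180720; k=3: (A₁..A₃)·(A₄..A₄) → 13095+0+49·3·30 = 17505.
Best split is after A₃, i.e. k = 3.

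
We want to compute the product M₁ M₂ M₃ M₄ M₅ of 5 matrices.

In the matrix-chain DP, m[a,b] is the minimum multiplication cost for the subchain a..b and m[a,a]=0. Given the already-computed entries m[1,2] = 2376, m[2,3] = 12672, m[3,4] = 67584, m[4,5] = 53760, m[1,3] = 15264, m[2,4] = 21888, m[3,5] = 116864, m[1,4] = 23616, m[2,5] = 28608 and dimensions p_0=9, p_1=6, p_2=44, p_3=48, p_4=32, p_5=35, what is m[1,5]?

30498

m[1,5] = min over k∈[1,4] of m[1,k]+m[k+1,5]+p_{0}·p_k·p_{5}.
k=1: 0 + 28608 + 9·6·35 = 30498; k=2: 2376 + 116864 + 9·44·35 = 133100; k=3: 15264 + 53760 + 9·48·35 = 84144; k=4: 23616 + 0 + 9·32·35 = 33696.
Minimum: 30498 at k=1.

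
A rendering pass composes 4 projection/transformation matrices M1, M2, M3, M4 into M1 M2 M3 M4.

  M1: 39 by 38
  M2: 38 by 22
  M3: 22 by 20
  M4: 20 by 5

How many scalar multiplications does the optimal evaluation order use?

Adjacent pairs: M1M2 = 39·38·22 = 32604; M2M3 = 38·22·20 = 16720; M3M4 = 22·20·5 = 2200.
Length 3: M1..M3: k=1: 0+16720+39·38·20=46360; k=2: 32604+0+39·22·20=49764 → min 46360 | M2..M4: k=2: 0+2200+38·22·5=6380; k=3: 16720+0+38·20·5=20520 → min 6380.
Length 4: M1..M4: k=1: 0+6380+39·38·5=13790; k=2: 32604+2200+39·22·5=39094; k=3: 46360+0+39·20·5=50260 → min 13790.
Optimal order: (M1 (M2 (M3 M4))) with cost 13790.

13790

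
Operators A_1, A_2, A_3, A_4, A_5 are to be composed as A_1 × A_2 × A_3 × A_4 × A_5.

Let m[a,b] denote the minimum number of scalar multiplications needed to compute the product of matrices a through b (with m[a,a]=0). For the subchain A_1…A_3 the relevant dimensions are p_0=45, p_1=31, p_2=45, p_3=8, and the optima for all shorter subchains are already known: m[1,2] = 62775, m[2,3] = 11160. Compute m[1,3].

m[1,3] = min over k∈[1,2] of m[1,k]+m[k+1,3]+p_{0}·p_k·p_{3}.
k=1: 0 + 11160 + 45·31·8 = 22320; k=2: 62775 + 0 + 45·45·8 = 78975.
Minimum: 22320 at k=1.

22320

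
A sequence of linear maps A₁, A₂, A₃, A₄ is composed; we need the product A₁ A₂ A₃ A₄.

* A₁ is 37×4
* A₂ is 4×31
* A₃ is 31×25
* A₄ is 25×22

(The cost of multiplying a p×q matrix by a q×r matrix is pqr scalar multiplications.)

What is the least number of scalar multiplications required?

Adjacent pairs: A₁A₂ = 37·4·31 = 4588; A₂A₃ = 4·31·25 = 3100; A₃A₄ = 31·25·22 = 17050.
Length 3: A₁..A₃: k=1: 0+3100+37·4·25=6800; k=2: 4588+0+37·31·25=33263 → min 6800 | A₂..A₄: k=2: 0+17050+4·31·22=19778; k=3: 3100+0+4·25·22=5300 → min 5300.
Length 4: A₁..A₄: k=1: 0+5300+37·4·22=8556; k=2: 4588+17050+37·31·22=46872; k=3: 6800+0+37·25·22=27150 → min 8556.
Optimal order: (A₁ ((A₂ A₃) A₄)) with cost 8556.

8556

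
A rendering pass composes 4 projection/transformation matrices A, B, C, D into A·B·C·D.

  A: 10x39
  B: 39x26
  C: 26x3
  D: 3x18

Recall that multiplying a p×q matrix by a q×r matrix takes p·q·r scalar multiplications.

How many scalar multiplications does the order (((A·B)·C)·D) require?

(A·B): 10×39 by 39×26 → 10×26, cost 10·39·26 = 10140
((A·B)·C): 10×26 by 26×3 → 10×3, cost 10·26·3 = 780; cumulative 10920
(((A·B)·C)·D): 10×3 by 3×18 → 10×18, cost 10·3·18 = 540; cumulative 11460
Total: 11460 scalar multiplications.

11460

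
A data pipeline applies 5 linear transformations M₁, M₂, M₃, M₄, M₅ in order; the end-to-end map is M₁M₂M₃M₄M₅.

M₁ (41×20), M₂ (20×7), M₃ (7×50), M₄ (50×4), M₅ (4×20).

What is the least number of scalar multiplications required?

Adjacent pairs: M₁M₂ = 41·20·7 = 5740; M₂M₃ = 20·7·50 = 7000; M₃M₄ = 7·50·4 = 1400; M₄M₅ = 50·4·20 = 4000.
Length 3: M₁..M₃: k=1: 0+7000+41·20·50=48000; k=2: 5740+0+41·7·50=20090 → min 20090 | M₂..M₄: k=2: 0+1400+20·7·4=1960; k=3: 7000+0+20·50·4=11000 → min 1960 | M₃..M₅: k=3: 0+4000+7·50·20=11000; k=4: 1400+0+7·4·20=1960 → min 1960.
Length 4: M₁..M₄: k=1: 0+1960+41·20·4=5240; k=2: 5740+1400+41·7·4=8288; k=3: 20090+0+41·50·4=28290 → min 5240 | M₂..M₅: k=2: 0+1960+20·7·20=4760; k=3: 7000+4000+20·50·20=31000; k=4: 1960+0+20·4·20=3560 → min 3560.
Length 5: M₁..M₅: k=1: 0+3560+41·20·20=19960; k=2: 5740+1960+41·7·20=13440; k=3: 20090+4000+41·50·20=65090; k=4: 5240+0+41·4·20=8520 → min 8520.
Optimal order: ((M₁(M₂(M₃M₄)))M₅) with cost 8520.

8520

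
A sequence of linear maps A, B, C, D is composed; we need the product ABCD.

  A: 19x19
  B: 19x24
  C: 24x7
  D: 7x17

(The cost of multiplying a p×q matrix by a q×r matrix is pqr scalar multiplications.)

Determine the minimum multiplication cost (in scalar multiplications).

Adjacent pairs: AB = 19·19·24 = 8664; BC = 19·24·7 = 3192; CD = 24·7·17 = 2856.
Length 3: A..C: k=1: 0+3192+19·19·7=5719; k=2: 8664+0+19·24·7=11856 → min 5719 | B..D: k=2: 0+2856+19·24·17=10608; k=3: 3192+0+19·7·17=5453 → min 5453.
Length 4: A..D: k=1: 0+5453+19·19·17=11590; k=2: 8664+2856+19·24·17=19272; k=3: 5719+0+19·7·17=7980 → min 7980.
Optimal order: ((A(BC))D) with cost 7980.

7980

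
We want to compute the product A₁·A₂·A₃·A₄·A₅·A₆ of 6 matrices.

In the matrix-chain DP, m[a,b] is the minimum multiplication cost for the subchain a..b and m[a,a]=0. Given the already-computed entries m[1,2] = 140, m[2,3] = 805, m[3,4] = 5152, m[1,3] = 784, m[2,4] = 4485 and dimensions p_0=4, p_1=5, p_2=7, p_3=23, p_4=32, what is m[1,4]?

3728

m[1,4] = min over k∈[1,3] of m[1,k]+m[k+1,4]+p_{0}·p_k·p_{4}.
k=1: 0 + 4485 + 4·5·32 = 5125; k=2: 140 + 5152 + 4·7·32 = 6188; k=3: 784 + 0 + 4·23·32 = 3728.
Minimum: 3728 at k=3.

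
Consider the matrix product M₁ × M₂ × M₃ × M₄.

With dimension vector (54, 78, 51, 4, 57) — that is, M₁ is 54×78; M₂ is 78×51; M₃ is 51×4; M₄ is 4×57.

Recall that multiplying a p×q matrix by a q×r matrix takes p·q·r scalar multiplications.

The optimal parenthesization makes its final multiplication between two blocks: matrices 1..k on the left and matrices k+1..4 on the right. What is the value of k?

3

Adjacent pairs: M₁M₂ = 54·78·51 = 214812; M₂M₃ = 78·51·4 = 15912; M₃M₄ = 51·4·57 = 11628.
Length 3: M₁..M₃: k=1: 0+15912+54·78·4=32760; k=2: 214812+0+54·51·4=225828 → min 32760 | M₂..M₄: k=2: 0+11628+78·51·57=238374; k=3: 15912+0+78·4·57=33696 → min 33696.
Top-level splits: k=1: (M₁..M₁)·(M₂..M₄) → 0+33696+54·78·57 = 273780; k=2: (M₁..M₂)·(M₃..M₄) → 214812+11628+54·51·57 = 383418; k=3: (M₁..M₃)·(M₄..M₄) → 32760+0+54·4·57 = 45072.
Best split is after M₃, i.e. k = 3.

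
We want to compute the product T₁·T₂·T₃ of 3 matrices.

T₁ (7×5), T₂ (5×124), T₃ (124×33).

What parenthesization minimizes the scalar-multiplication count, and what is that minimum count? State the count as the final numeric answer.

(T₁·(T₂·T₃)): cost 21615.
((T₁·T₂)·T₃): cost 32984.
Optimal: (T₁·(T₂·T₃)) with cost 21615.

21615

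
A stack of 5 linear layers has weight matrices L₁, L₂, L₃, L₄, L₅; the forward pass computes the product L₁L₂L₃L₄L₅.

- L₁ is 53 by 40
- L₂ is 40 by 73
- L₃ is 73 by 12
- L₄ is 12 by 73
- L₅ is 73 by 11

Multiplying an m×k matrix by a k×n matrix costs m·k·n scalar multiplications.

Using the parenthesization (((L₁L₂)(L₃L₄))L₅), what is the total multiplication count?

543704

(L₁L₂): 53×40 by 40×73 → 53×73, cost 53·40·73 = 154760
(L₃L₄): 73×12 by 12×73 → 73×73, cost 73·12·73 = 63948
((L₁L₂)(L₃L₄)): 53×73 by 73×73 → 53×73, cost 53·73·73 = 282437; cumulative 501145
(((L₁L₂)(L₃L₄))L₅): 53×73 by 73×11 → 53×11, cost 53·73·11 = 42559; cumulative 543704
Total: 543704 scalar multiplications.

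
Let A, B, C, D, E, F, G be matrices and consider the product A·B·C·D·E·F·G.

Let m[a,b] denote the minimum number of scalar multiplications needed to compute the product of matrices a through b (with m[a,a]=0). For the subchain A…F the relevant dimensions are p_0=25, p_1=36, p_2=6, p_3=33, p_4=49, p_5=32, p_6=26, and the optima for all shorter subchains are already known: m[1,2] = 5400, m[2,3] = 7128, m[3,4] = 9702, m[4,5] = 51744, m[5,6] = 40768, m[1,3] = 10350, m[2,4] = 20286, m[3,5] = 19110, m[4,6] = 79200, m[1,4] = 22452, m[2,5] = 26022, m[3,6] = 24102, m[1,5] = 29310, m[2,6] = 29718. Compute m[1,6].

33402

m[1,6] = min over k∈[1,5] of m[1,k]+m[k+1,6]+p_{0}·p_k·p_{6}.
k=1: 0 + 29718 + 25·36·26 = 53118; k=2: 5400 + 24102 + 25·6·26 = 33402; k=3: 10350 + 79200 + 25·33·26 = 111000; k=4: 22452 + 40768 + 25·49·26 = 95070; k=5: 29310 + 0 + 25·32·26 = 50110.
Minimum: 33402 at k=2.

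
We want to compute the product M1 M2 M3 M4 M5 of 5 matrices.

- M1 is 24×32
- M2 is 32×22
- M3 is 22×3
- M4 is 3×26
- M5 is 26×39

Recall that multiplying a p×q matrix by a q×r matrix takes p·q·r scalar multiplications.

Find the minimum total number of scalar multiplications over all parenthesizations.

10266

Adjacent pairs: M1M2 = 24·32·22 = 16896; M2M3 = 32·22·3 = 2112; M3M4 = 22·3·26 = 1716; M4M5 = 3·26·39 = 3042.
Length 3: M1..M3: k=1: 0+2112+24·32·3=4416; k=2: 16896+0+24·22·3=18480 → min 4416 | M2..M4: k=2: 0+1716+32·22·26=20020; k=3: 2112+0+32·3·26=4608 → min 4608 | M3..M5: k=3: 0+3042+22·3·39=5616; k=4: 1716+0+22·26·39=24024 → min 5616.
Length 4: M1..M4: k=1: 0+4608+24·32·26=24576; k=2: 16896+1716+24·22·26=32340; k=3: 4416+0+24·3·26=6288 → min 6288 | M2..M5: k=2: 0+5616+32·22·39=33072; k=3: 2112+3042+32·3·39=8898; k=4: 4608+0+32·26·39=37056 → min 8898.
Length 5: M1..M5: k=1: 0+8898+24·32·39=38850; k=2: 16896+5616+24·22·39=43104; k=3: 4416+3042+24·3·39=10266; k=4: 6288+0+24·26·39=30624 → min 10266.
Optimal order: ((M1 (M2 M3)) (M4 M5)) with cost 10266.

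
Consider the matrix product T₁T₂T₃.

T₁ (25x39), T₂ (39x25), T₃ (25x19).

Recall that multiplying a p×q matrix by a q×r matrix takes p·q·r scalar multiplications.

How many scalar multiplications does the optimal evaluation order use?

Order (T₁(T₂T₃)): (T₂T₃): 39×25 by 25×19 → 39×19, cost 39·25·19 = 18525; (T₁(T₂T₃)): 25×39 by 39×19 → 25×19, cost 25·39·19 = 18525; cumulative 37050. Total 37050.
Order ((T₁T₂)T₃): (T₁T₂): 25×39 by 39×25 → 25×25, cost 25·39·25 = 24375; ((T₁T₂)T₃): 25×25 by 25×19 → 25×19, cost 25·25·19 = 11875; cumulative 36250. Total 36250.
Minimum: 36250.

36250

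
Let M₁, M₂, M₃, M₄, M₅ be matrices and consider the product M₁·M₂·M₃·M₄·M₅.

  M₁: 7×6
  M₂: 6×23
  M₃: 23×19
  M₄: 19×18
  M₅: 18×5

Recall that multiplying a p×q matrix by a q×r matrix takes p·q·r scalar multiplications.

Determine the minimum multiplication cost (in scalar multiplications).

4795

Adjacent pairs: M₁M₂ = 7·6·23 = 966; M₂M₃ = 6·23·19 = 2622; M₃M₄ = 23·19·18 = 7866; M₄M₅ = 19·18·5 = 1710.
Length 3: M₁..M₃: k=1: 0+2622+7·6·19=3420; k=2: 966+0+7·23·19=4025 → min 3420 | M₂..M₄: k=2: 0+7866+6·23·18=10350; k=3: 2622+0+6·19·18=4674 → min 4674 | M₃..M₅: k=3: 0+1710+23·19·5=3895; k=4: 7866+0+23·18·5=9936 → min 3895.
Length 4: M₁..M₄: k=1: 0+4674+7·6·18=5430; k=2: 966+7866+7·23·18=11730; k=3: 3420+0+7·19·18=5814 → min 5430 | M₂..M₅: k=2: 0+3895+6·23·5=4585; k=3: 2622+1710+6·19·5=4902; k=4: 4674+0+6·18·5=5214 → min 4585.
Length 5: M₁..M₅: k=1: 0+4585+7·6·5=4795; k=2: 966+3895+7·23·5=5666; k=3: 3420+1710+7·19·5=5795; k=4: 5430+0+7·18·5=6060 → min 4795.
Optimal order: (M₁·(M₂·(M₃·(M₄·M₅)))) with cost 4795.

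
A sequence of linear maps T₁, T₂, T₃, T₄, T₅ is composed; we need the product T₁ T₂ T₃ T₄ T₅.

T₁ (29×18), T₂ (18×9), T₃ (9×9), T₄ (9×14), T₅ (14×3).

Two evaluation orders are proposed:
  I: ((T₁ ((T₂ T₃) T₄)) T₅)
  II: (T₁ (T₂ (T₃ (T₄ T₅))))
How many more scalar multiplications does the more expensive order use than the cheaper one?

Order I = ((T₁ ((T₂ T₃) T₄)) T₅): (T₂ T₃): 18×9 by 9×9 → 18×9, cost 18·9·9 = 1458; ((T₂ T₃) T₄): 18×9 by 9×14 → 18×14, cost 18·9·14 = 2268; cumulative 3726; (T₁ ((T₂ T₃) T₄)): 29×18 by 18×14 → 29×14, cost 29·18·14 = 7308; cumulative 11034; ((T₁ ((T₂ T₃) T₄)) T₅): 29×14 by 14×3 → 29×3, cost 29·14·3 = 1218; cumulative 12252. Total 12252.
Order II = (T₁ (T₂ (T₃ (T₄ T₅)))): (T₄ T₅): 9×14 by 14×3 → 9×3, cost 9·14·3 = 378; (T₃ (T₄ T₅)): 9×9 by 9×3 → 9×3, cost 9·9·3 = 243; cumulative 621; (T₂ (T₃ (T₄ T₅))): 18×9 by 9×3 → 18×3, cost 18·9·3 = 486; cumulative 1107; (T₁ (T₂ (T₃ (T₄ T₅)))): 29×18 by 18×3 → 29×3, cost 29·18·3 = 1566; cumulative 2673. Total 2673.
Difference: |12252 − 2673| = 9579.

9579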